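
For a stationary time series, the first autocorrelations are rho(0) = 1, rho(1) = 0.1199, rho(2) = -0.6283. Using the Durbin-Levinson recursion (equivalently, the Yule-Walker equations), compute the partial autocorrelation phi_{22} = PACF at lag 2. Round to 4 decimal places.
\phi_{22} = -0.6520

The PACF at lag k is phi_{kk}, the last component of the solution
to the Yule-Walker system G_k phi = r_k where
  (G_k)_{ij} = rho(|i - j|), (r_k)_i = rho(i), i,j = 1..k.
Equivalently, Durbin-Levinson gives phi_{kk} iteratively:
  phi_{11} = rho(1)
  phi_{kk} = [rho(k) - sum_{j=1..k-1} phi_{k-1,j} rho(k-j)]
            / [1 - sum_{j=1..k-1} phi_{k-1,j} rho(j)],
  phi_{k,j} = phi_{k-1,j} - phi_{kk} phi_{k-1,k-j},  j = 1..k-1.
Step k = 1:
  phi_11 = rho(1) = 0.1199.
Step k = 2:
  phi_22 = [rho(2) - phi_11 rho(1)] / [1 - phi_11 rho(1)] = [-0.6283 - (0.1199)(0.1199)] / [1 - (0.1199)(0.1199)]
         = -0.64267601 / 0.98562399 = -0.652.
Therefore phi_{22} = -0.6520.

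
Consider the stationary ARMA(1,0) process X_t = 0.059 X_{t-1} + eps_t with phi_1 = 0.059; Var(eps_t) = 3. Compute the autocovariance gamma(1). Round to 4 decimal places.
\gamma(1) = 0.1776

Multiply the model equation by X_{t-k} and take expectations. With theta_0 = psi_0 = 1 and psi_j the MA(infinity) weights, this gives
  gamma(k) - sum_i phi_i gamma(k-i) = c_k,
  c_k = sigma^2 * sum_{j=k..q} theta_j psi_{j-k}   (c_k = 0 for k > q),
using gamma(-m) = gamma(m).
Pure AR (q = 0): c_0 = sigma^2 = 3, c_k = 0 for k >= 1.
Equations for k = 0 and k = 1 (AR order 1):
  gamma(0) = phi_1 gamma(1) + c_0
  gamma(1) = phi_1 gamma(0) + c_1
Substituting the second into the first: gamma(0) (1 - phi_1^2) = c_0 + phi_1 c_1, so
  gamma(0) = c_0 / (1 - phi_1^2) = 3 / (1 - (0.059)^2) = 3 / 0.996519 = 3.010479.
  gamma(1) = phi_1 gamma(0) = (0.059)(3.010479) = 0.177618.
Therefore gamma(1) = 0.1776 (to 4 decimal places).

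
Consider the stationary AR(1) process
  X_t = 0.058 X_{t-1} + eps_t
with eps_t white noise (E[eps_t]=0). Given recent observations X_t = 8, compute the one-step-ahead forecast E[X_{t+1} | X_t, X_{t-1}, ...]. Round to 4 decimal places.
E[X_{t+1} \mid \mathcal F_t] = 0.4640

For an AR(p) model X_t = c + sum_i phi_i X_{t-i} + eps_t, the
one-step-ahead conditional mean is
  E[X_{t+1} | X_t, ...] = c + sum_i phi_i X_{t+1-i}.
Substitute known values:
  E[X_{t+1} | ...] = (0.058) * (8)
                   = 0.4640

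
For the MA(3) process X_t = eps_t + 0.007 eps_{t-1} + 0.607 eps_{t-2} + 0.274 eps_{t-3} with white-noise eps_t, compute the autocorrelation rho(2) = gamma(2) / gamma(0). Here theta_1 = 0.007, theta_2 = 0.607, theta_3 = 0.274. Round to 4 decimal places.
\rho(2) = 0.4218

For an MA(q) process with theta_0 = 1, the autocovariance is
  gamma(k) = sigma^2 * sum_{i=0..q-k} theta_i * theta_{i+k},
and rho(k) = gamma(k) / gamma(0). Sigma^2 cancels.
  numerator   = (1)*(0.607) + (0.007)*(0.274) = 0.608918.
  denominator = (1)^2 + (0.007)^2 + (0.607)^2 + (0.274)^2 = 1.443574.
  rho(2) = 0.608918 / 1.443574 = 0.4218.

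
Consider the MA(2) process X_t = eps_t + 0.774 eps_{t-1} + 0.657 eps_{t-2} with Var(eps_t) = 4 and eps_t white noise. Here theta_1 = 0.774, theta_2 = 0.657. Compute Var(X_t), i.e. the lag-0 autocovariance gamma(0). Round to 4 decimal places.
\gamma(0) = 8.1229

For an MA(q) process X_t = eps_t + sum_i theta_i eps_{t-i} with
Var(eps_t) = sigma^2, the variance is
  gamma(0) = sigma^2 * (1 + sum_i theta_i^2).
  sum_i theta_i^2 = (0.774)^2 + (0.657)^2 = 0.599076 + 0.431649 = 1.030725.
  gamma(0) = 4 * (1 + 1.030725) = 4 * 2.030725 = 8.1229.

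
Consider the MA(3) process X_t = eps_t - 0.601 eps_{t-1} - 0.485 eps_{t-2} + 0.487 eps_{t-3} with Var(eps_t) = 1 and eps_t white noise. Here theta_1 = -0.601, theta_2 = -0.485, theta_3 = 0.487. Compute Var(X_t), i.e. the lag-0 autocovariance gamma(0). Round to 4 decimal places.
\gamma(0) = 1.8336

For an MA(q) process X_t = eps_t + sum_i theta_i eps_{t-i} with
Var(eps_t) = sigma^2, the variance is
  gamma(0) = sigma^2 * (1 + sum_i theta_i^2).
  sum_i theta_i^2 = (-0.601)^2 + (-0.485)^2 + (0.487)^2 = 0.361201 + 0.235225 + 0.237169 = 0.833595.
  gamma(0) = 1 * (1 + 0.833595) = 1 * 1.833595 = 1.833595, which rounds to 1.8336.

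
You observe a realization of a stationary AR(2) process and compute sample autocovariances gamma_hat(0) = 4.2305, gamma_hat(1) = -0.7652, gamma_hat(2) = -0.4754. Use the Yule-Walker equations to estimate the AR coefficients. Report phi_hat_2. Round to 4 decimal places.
\hat\phi_{2} = -0.1500

The Yule-Walker equations for an AR(p) process read, in matrix form,
  Gamma_p phi = r_p,   with   (Gamma_p)_{ij} = gamma(|i - j|),
                       (r_p)_i = gamma(i),   i,j = 1..p.
Substitute the sample gammas (Toeplitz matrix and right-hand side of size 2):
  Gamma_p = [[4.2305, -0.7652], [-0.7652, 4.2305]]
  r_p     = [-0.7652, -0.4754]
Written out:
  4.2305 phi_1 - 0.7652 phi_2 = -0.7652
  -0.7652 phi_1 + 4.2305 phi_2 = -0.4754
Solve by Cramer's rule:
  det = gamma(0)^2 - gamma(1)^2 = (4.2305)^2 - (-0.7652)^2 = 17.89713025 - 0.58553104 = 17.31159921
  phi_hat_1 = [gamma(1) gamma(0) - gamma(1) gamma(2)] / det = [(-0.7652)(4.2305) - (-0.7652)(-0.4754)] / 17.31159921 = -3.60095468 / 17.31159921 = -0.208
  phi_hat_2 = [gamma(0) gamma(2) - gamma(1)^2] / det = [(4.2305)(-0.4754) - (-0.7652)^2] / 17.31159921 = -2.59671074 / 17.31159921 = -0.15
So phi_hat = [-0.2080, -0.1500].
Therefore phi_hat_2 = -0.1500.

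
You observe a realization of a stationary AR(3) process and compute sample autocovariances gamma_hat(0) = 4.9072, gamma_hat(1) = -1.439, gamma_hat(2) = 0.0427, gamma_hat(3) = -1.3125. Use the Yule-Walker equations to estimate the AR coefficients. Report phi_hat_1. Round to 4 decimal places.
\hat\phi_{1} = -0.3450

The Yule-Walker equations for an AR(p) process read, in matrix form,
  Gamma_p phi = r_p,   with   (Gamma_p)_{ij} = gamma(|i - j|),
                       (r_p)_i = gamma(i),   i,j = 1..p.
Substitute the sample gammas (Toeplitz matrix and right-hand side of size 3):
  Gamma_p = [[4.9072, -1.439, 0.0427], [-1.439, 4.9072, -1.439], [0.0427, -1.439, 4.9072]]
  r_p     = [-1.439, 0.0427, -1.3125]
Written out (R1..R3):
  (R1) 4.9072 phi_1 - 1.439 phi_2 + 0.0427 phi_3 = -1.439
  (R2) -1.439 phi_1 + 4.9072 phi_2 - 1.439 phi_3 = 0.0427
  (R3) 0.0427 phi_1 - 1.439 phi_2 + 4.9072 phi_3 = -1.3125
Gaussian elimination:
  R2 <- R2 - (-1.439/4.9072) R1 = R2 - (-0.293243) R1:  4.485224 phi_2 - 1.426479 phi_3 = -0.379276
  R3 <- R3 - (0.0427/4.9072) R1 = R3 - (0.008701) R1:  -1.426479 phi_2 + 4.906828 phi_3 = -1.299979
  R3 <- R3 - (-1.426479/4.485224) R2 = R3 - (-0.31804) R2:  4.453152 phi_3 = -1.420603
Back-substitution:
  phi_hat_3 = -1.420603 / 4.453152 = -0.319011
  phi_hat_2 = (-0.379276 - (-1.426479)(-0.319011)) / 4.485224 = -0.186019
  phi_hat_1 = (-1.439 - (-1.439)(-0.186019) - (0.0427)(-0.319011)) / 4.9072 = -0.345015
So phi_hat = [-0.3450, -0.1860, -0.3190].
Therefore phi_hat_1 = -0.3450.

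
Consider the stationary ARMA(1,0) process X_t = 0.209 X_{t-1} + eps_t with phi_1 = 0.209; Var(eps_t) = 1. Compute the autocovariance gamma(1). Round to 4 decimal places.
\gamma(1) = 0.2185

Multiply the model equation by X_{t-k} and take expectations. With theta_0 = psi_0 = 1 and psi_j the MA(infinity) weights, this gives
  gamma(k) - sum_i phi_i gamma(k-i) = c_k,
  c_k = sigma^2 * sum_{j=k..q} theta_j psi_{j-k}   (c_k = 0 for k > q),
using gamma(-m) = gamma(m).
Pure AR (q = 0): c_0 = sigma^2 = 1, c_k = 0 for k >= 1.
Equations for k = 0 and k = 1 (AR order 1):
  gamma(0) = phi_1 gamma(1) + c_0
  gamma(1) = phi_1 gamma(0) + c_1
Substituting the second into the first: gamma(0) (1 - phi_1^2) = c_0 + phi_1 c_1, so
  gamma(0) = c_0 / (1 - phi_1^2) = 1 / (1 - (0.209)^2) = 1 / 0.956319 = 1.045676.
  gamma(1) = phi_1 gamma(0) = (0.209)(1.045676) = 0.218546.
Therefore gamma(1) = 0.2185 (to 4 decimal places).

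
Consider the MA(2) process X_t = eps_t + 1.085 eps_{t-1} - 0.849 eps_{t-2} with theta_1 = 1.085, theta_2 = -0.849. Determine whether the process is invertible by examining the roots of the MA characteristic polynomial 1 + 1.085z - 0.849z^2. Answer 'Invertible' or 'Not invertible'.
\text{Not invertible}

The MA(q) characteristic polynomial is P(z) = 1 + 1.085z - 0.849z^2.
Invertibility requires all roots to lie outside the unit circle, i.e. |z| > 1 for every root.
Set 1 + (1.085) z + (-0.849) z^2 = 0, i.e. a z^2 + b z + c = 0 with a = -0.849, b = 1.085, c = 1.
Discriminant D = b^2 - 4ac = (1.085)^2 - 4*(-0.849)*1 = 1.177225 - (-3.396) = 4.573225.
D >= 0, so the roots are real: z = (-b +/- sqrt(D)) / (2a) = (-1.085 +/- 2.13851) / (-1.698).
  z_1 = (-1.085 + 2.13851) / (-1.698) = -0.6204,   |z_1| = 0.6204.
  z_2 = (-1.085 - 2.13851) / (-1.698) = 1.8984,   |z_2| = 1.8984.
Moduli of all roots: 0.6204, 1.8984.
All moduli strictly greater than 1? No.
Verdict: Not invertible.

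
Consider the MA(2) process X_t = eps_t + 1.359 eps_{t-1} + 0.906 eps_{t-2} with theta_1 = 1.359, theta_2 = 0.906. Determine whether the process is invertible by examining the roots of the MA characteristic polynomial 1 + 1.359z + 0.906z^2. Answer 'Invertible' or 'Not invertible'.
\text{Invertible}

The MA(q) characteristic polynomial is P(z) = 1 + 1.359z + 0.906z^2.
Invertibility requires all roots to lie outside the unit circle, i.e. |z| > 1 for every root.
Set 1 + (1.359) z + (0.906) z^2 = 0, i.e. a z^2 + b z + c = 0 with a = 0.906, b = 1.359, c = 1.
Discriminant D = b^2 - 4ac = (1.359)^2 - 4*(0.906)*1 = 1.846881 - (3.624) = -1.777119.
D < 0, so the roots are the complex-conjugate pair z = (-b +/- i sqrt(-D)) / (2a) = -0.75 +/- 0.7357i.
For a conjugate pair |z|^2 = z * conj(z) = (product of roots) = c/a = 1/(0.906) = 1.103753, so |z| = sqrt(1.103753) = 1.0506 for both roots.
Moduli of all roots: 1.0506, 1.0506.
All moduli strictly greater than 1? Yes.
Verdict: Invertible.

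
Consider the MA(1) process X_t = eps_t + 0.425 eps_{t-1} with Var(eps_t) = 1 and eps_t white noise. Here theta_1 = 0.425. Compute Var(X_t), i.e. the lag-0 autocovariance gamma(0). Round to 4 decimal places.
\gamma(0) = 1.1806

For an MA(q) process X_t = eps_t + sum_i theta_i eps_{t-i} with
Var(eps_t) = sigma^2, the variance is
  gamma(0) = sigma^2 * (1 + sum_i theta_i^2).
  sum_i theta_i^2 = (0.425)^2 = 0.180625.
  gamma(0) = 1 * (1 + 0.180625) = 1 * 1.180625 = 1.180625, which rounds to 1.1806.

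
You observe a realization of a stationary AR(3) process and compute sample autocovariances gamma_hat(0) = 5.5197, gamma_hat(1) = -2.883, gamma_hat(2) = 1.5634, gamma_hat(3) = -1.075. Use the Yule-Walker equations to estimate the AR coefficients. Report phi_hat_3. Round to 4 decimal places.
\hat\phi_{3} = -0.0570

The Yule-Walker equations for an AR(p) process read, in matrix form,
  Gamma_p phi = r_p,   with   (Gamma_p)_{ij} = gamma(|i - j|),
                       (r_p)_i = gamma(i),   i,j = 1..p.
Substitute the sample gammas (Toeplitz matrix and right-hand side of size 3):
  Gamma_p = [[5.5197, -2.883, 1.5634], [-2.883, 5.5197, -2.883], [1.5634, -2.883, 5.5197]]
  r_p     = [-2.883, 1.5634, -1.075]
Written out (R1..R3):
  (R1) 5.5197 phi_1 - 2.883 phi_2 + 1.5634 phi_3 = -2.883
  (R2) -2.883 phi_1 + 5.5197 phi_2 - 2.883 phi_3 = 1.5634
  (R3) 1.5634 phi_1 - 2.883 phi_2 + 5.5197 phi_3 = -1.075
Gaussian elimination:
  R2 <- R2 - (-2.883/5.5197) R1 = R2 - (-0.522311) R1:  4.013877 phi_2 - 2.066419 phi_3 = 0.057577
  R3 <- R3 - (1.5634/5.5197) R1 = R3 - (0.28324) R1:  -2.066419 phi_2 + 5.076883 phi_3 = -0.258419
  R3 <- R3 - (-2.066419/4.013877) R2 = R3 - (-0.514819) R2:  4.013051 phi_3 = -0.228777
Back-substitution:
  phi_hat_3 = -0.228777 / 4.013051 = -0.057008
  phi_hat_2 = (0.057577 - (-2.066419)(-0.057008)) / 4.013877 = -0.015004
  phi_hat_1 = (-2.883 - (-2.883)(-0.015004) - (1.5634)(-0.057008)) / 5.5197 = -0.514001
So phi_hat = [-0.5140, -0.0150, -0.0570].
Therefore phi_hat_3 = -0.0570.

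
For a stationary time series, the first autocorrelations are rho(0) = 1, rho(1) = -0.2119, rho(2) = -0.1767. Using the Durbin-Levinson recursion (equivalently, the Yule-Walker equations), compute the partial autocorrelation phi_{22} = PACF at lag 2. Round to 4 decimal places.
\phi_{22} = -0.2320

The PACF at lag k is phi_{kk}, the last component of the solution
to the Yule-Walker system G_k phi = r_k where
  (G_k)_{ij} = rho(|i - j|), (r_k)_i = rho(i), i,j = 1..k.
Equivalently, Durbin-Levinson gives phi_{kk} iteratively:
  phi_{11} = rho(1)
  phi_{kk} = [rho(k) - sum_{j=1..k-1} phi_{k-1,j} rho(k-j)]
            / [1 - sum_{j=1..k-1} phi_{k-1,j} rho(j)],
  phi_{k,j} = phi_{k-1,j} - phi_{kk} phi_{k-1,k-j},  j = 1..k-1.
Step k = 1:
  phi_11 = rho(1) = -0.2119.
Step k = 2:
  phi_22 = [rho(2) - phi_11 rho(1)] / [1 - phi_11 rho(1)] = [-0.1767 - (-0.2119)(-0.2119)] / [1 - (-0.2119)(-0.2119)]
         = -0.22160161 / 0.95509839 = -0.232.
Therefore phi_{22} = -0.2320.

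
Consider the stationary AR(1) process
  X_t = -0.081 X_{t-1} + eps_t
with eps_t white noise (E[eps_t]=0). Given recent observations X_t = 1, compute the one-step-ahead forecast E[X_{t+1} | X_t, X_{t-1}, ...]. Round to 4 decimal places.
E[X_{t+1} \mid \mathcal F_t] = -0.0810

For an AR(p) model X_t = c + sum_i phi_i X_{t-i} + eps_t, the
one-step-ahead conditional mean is
  E[X_{t+1} | X_t, ...] = c + sum_i phi_i X_{t+1-i}.
Substitute known values:
  E[X_{t+1} | ...] = (-0.081) * (1)
                   = -0.0810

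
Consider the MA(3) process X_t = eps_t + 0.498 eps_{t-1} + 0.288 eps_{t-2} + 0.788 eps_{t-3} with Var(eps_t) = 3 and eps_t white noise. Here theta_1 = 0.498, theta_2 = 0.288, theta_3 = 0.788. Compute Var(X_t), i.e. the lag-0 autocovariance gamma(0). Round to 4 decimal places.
\gamma(0) = 5.8557

For an MA(q) process X_t = eps_t + sum_i theta_i eps_{t-i} with
Var(eps_t) = sigma^2, the variance is
  gamma(0) = sigma^2 * (1 + sum_i theta_i^2).
  sum_i theta_i^2 = (0.498)^2 + (0.288)^2 + (0.788)^2 = 0.248004 + 0.082944 + 0.620944 = 0.951892.
  gamma(0) = 3 * (1 + 0.951892) = 3 * 1.951892 = 5.855676, which rounds to 5.8557.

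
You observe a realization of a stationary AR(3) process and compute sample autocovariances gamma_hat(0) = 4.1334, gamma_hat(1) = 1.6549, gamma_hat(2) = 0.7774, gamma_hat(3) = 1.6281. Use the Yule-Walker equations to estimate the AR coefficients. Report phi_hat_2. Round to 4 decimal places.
\hat\phi_{2} = -0.1090

The Yule-Walker equations for an AR(p) process read, in matrix form,
  Gamma_p phi = r_p,   with   (Gamma_p)_{ij} = gamma(|i - j|),
                       (r_p)_i = gamma(i),   i,j = 1..p.
Substitute the sample gammas (Toeplitz matrix and right-hand side of size 3):
  Gamma_p = [[4.1334, 1.6549, 0.7774], [1.6549, 4.1334, 1.6549], [0.7774, 1.6549, 4.1334]]
  r_p     = [1.6549, 0.7774, 1.6281]
Written out (R1..R3):
  (R1) 4.1334 phi_1 + 1.6549 phi_2 + 0.7774 phi_3 = 1.6549
  (R2) 1.6549 phi_1 + 4.1334 phi_2 + 1.6549 phi_3 = 0.7774
  (R3) 0.7774 phi_1 + 1.6549 phi_2 + 4.1334 phi_3 = 1.6281
Gaussian elimination:
  R2 <- R2 - (1.6549/4.1334) R1 = R2 - (0.400373) R1:  3.470823 phi_2 + 1.34365 phi_3 = 0.114823
  R3 <- R3 - (0.7774/4.1334) R1 = R3 - (0.188078) R1:  1.34365 phi_2 + 3.987188 phi_3 = 1.31685
  R3 <- R3 - (1.34365/3.470823) R2 = R3 - (0.387127) R2:  3.467025 phi_3 = 1.272399
Back-substitution:
  phi_hat_3 = 1.272399 / 3.467025 = 0.367
  phi_hat_2 = (0.114823 - (1.34365)(0.367)) / 3.470823 = -0.108993
  phi_hat_1 = (1.6549 - (1.6549)(-0.108993) - (0.7774)(0.367)) / 4.1334 = 0.374986
So phi_hat = [0.3750, -0.1090, 0.3670].
Therefore phi_hat_2 = -0.1090.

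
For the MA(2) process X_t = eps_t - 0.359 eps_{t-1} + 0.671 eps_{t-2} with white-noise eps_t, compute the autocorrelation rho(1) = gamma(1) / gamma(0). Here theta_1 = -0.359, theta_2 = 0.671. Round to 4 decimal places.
\rho(1) = -0.3799

For an MA(q) process with theta_0 = 1, the autocovariance is
  gamma(k) = sigma^2 * sum_{i=0..q-k} theta_i * theta_{i+k},
and rho(k) = gamma(k) / gamma(0). Sigma^2 cancels.
  numerator   = (1)*(-0.359) + (-0.359)*(0.671) = -0.599889.
  denominator = (1)^2 + (-0.359)^2 + (0.671)^2 = 1.579122.
  rho(1) = -0.599889 / 1.579122 = -0.3799.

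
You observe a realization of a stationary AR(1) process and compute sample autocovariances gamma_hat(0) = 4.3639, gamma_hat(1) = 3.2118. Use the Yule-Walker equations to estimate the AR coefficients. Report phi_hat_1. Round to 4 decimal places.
\hat\phi_{1} = 0.7360

The Yule-Walker equations for an AR(p) process read, in matrix form,
  Gamma_p phi = r_p,   with   (Gamma_p)_{ij} = gamma(|i - j|),
                       (r_p)_i = gamma(i),   i,j = 1..p.
Substitute the sample gammas (Toeplitz matrix and right-hand side of size 1):
  Gamma_p = [[4.3639]]
  r_p     = [3.2118]
With p = 1 this is the single equation gamma(0) phi_1 = gamma(1):
  phi_hat_1 = gamma(1) / gamma(0) = 3.2118 / 4.3639 = 0.7360.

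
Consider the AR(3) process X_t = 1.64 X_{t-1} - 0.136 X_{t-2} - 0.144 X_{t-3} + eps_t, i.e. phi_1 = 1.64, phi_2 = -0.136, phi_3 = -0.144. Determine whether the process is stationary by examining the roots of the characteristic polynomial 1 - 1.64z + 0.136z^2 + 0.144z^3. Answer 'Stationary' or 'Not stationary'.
\text{Not stationary}

The AR(p) characteristic polynomial is P(z) = 1 - 1.64z + 0.136z^2 + 0.144z^3.
Stationarity requires all roots to lie outside the unit circle, i.e. |z| > 1 for every root.
Degree 3: look for a simple real root z0 first, then factor out (1 - z/z0) and solve the remaining quadratic.
Testing z0 = 2.5: P(2.5) = 1 + (-1.64)(2.5) + (0.136)(2.5)^2 + (0.144)(2.5)^3
  = 1 + (-4.1) + (0.85) + (2.25) = 0.  So z_0 = 2.5 is a root, |z_0| = 2.5.
Divide out the factor (1 - 0.4 z) = (1 - z/z0) (since 1/z0 = 0.4):
  P(z) = (1 - 0.4 z)(1 + (-1.24) z + (-0.36) z^2)
  [check: z-coef -1.24 - (0.4) = -1.64; z^2-coef -0.36 - (0.4)(-1.24) = 0.136; z^3-coef -(0.4)(-0.36) = 0.144.]
Remaining roots from the quadratic factor 1 + (-1.24) z + (-0.36) z^2:
  Set 1 + (-1.24) z + (-0.36) z^2 = 0, i.e. a z^2 + b z + c = 0 with a = -0.36, b = -1.24, c = 1.
  Discriminant D = b^2 - 4ac = (-1.24)^2 - 4*(-0.36)*1 = 1.5376 - (-1.44) = 2.9776.
  D >= 0, so the roots are real: z = (-b +/- sqrt(D)) / (2a) = (1.24 +/- 1.725572) / (-0.72).
    z_1 = (1.24 + 1.725572) / (-0.72) = -4.1189,   |z_1| = 4.1189.
    z_2 = (1.24 - 1.725572) / (-0.72) = 0.6744,   |z_2| = 0.6744.
Moduli of all roots: 2.5000, 4.1189, 0.6744.
All moduli strictly greater than 1? No.
Verdict: Not stationary.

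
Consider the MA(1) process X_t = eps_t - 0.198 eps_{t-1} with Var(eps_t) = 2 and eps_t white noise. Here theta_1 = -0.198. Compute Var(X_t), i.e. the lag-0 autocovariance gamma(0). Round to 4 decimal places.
\gamma(0) = 2.0784

For an MA(q) process X_t = eps_t + sum_i theta_i eps_{t-i} with
Var(eps_t) = sigma^2, the variance is
  gamma(0) = sigma^2 * (1 + sum_i theta_i^2).
  sum_i theta_i^2 = (-0.198)^2 = 0.039204.
  gamma(0) = 2 * (1 + 0.039204) = 2 * 1.039204 = 2.078408, which rounds to 2.0784.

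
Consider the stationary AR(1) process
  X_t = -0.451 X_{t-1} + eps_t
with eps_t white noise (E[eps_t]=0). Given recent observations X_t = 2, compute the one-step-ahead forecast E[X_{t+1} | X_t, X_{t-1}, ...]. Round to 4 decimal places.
E[X_{t+1} \mid \mathcal F_t] = -0.9020

For an AR(p) model X_t = c + sum_i phi_i X_{t-i} + eps_t, the
one-step-ahead conditional mean is
  E[X_{t+1} | X_t, ...] = c + sum_i phi_i X_{t+1-i}.
Substitute known values:
  E[X_{t+1} | ...] = (-0.451) * (2)
                   = -0.9020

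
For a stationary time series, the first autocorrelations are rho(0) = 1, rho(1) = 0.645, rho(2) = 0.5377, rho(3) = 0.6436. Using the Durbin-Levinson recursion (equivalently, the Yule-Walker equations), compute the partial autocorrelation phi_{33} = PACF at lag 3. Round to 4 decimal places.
\phi_{33} = 0.4201

The PACF at lag k is phi_{kk}, the last component of the solution
to the Yule-Walker system G_k phi = r_k where
  (G_k)_{ij} = rho(|i - j|), (r_k)_i = rho(i), i,j = 1..k.
Equivalently, Durbin-Levinson gives phi_{kk} iteratively:
  phi_{11} = rho(1)
  phi_{kk} = [rho(k) - sum_{j=1..k-1} phi_{k-1,j} rho(k-j)]
            / [1 - sum_{j=1..k-1} phi_{k-1,j} rho(j)],
  phi_{k,j} = phi_{k-1,j} - phi_{kk} phi_{k-1,k-j},  j = 1..k-1.
Step k = 1:
  phi_11 = rho(1) = 0.645.
Step k = 2:
  phi_22 = [rho(2) - phi_11 rho(1)] / [1 - phi_11 rho(1)] = [0.5377 - (0.645)(0.645)] / [1 - (0.645)(0.645)]
         = 0.121675 / 0.583975 = 0.208357.
  Update: phi_21 = phi_11 - phi_22 phi_11 = 0.645 - (0.208357)(0.645) = 0.51061.
Step k = 3:
  phi_33 = [rho(3) - phi_21 rho(2) - phi_22 rho(1)] / [1 - phi_21 rho(1) - phi_22 rho(2)]
    numerator   = 0.6436 - (0.51061)(0.5377) - (0.208357)(0.645) = 0.23465502
    denominator = 1 - (0.51061)(0.645) - (0.208357)(0.5377) = 0.55862322
  phi_33 = 0.23465502 / 0.55862322 = 0.4201.
Therefore phi_{33} = 0.4201.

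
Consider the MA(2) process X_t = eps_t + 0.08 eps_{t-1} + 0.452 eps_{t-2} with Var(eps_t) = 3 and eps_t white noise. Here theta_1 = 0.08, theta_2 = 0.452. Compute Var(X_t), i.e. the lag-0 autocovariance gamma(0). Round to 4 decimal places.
\gamma(0) = 3.6321

For an MA(q) process X_t = eps_t + sum_i theta_i eps_{t-i} with
Var(eps_t) = sigma^2, the variance is
  gamma(0) = sigma^2 * (1 + sum_i theta_i^2).
  sum_i theta_i^2 = (0.08)^2 + (0.452)^2 = 0.0064 + 0.204304 = 0.210704.
  gamma(0) = 3 * (1 + 0.210704) = 3 * 1.210704 = 3.632112, which rounds to 3.6321.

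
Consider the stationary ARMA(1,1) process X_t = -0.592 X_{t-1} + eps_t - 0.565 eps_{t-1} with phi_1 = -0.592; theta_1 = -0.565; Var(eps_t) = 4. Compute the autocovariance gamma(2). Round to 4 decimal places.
\gamma(2) = 5.6289

Multiply the model equation by X_{t-k} and take expectations. With theta_0 = psi_0 = 1 and psi_j the MA(infinity) weights, this gives
  gamma(k) - sum_i phi_i gamma(k-i) = c_k,
  c_k = sigma^2 * sum_{j=k..q} theta_j psi_{j-k}   (c_k = 0 for k > q),
using gamma(-m) = gamma(m).
psi-weights needed (psi_j = theta_j + sum_i phi_i psi_{j-i}):
  psi_1 = theta_1 + phi_1 = -0.565 + (-0.592) = -1.157
Right-hand sides:
  c_0 = sigma^2 (1 + theta_1 psi_1) = 4 * (1 + (-0.565)(-1.157)) = 4 * 1.653705 = 6.61482
  c_1 = sigma^2 theta_1 = 4 * (-0.565) = -2.26
  c_2 = 0
Equations for k = 0 and k = 1 (AR order 1):
  gamma(0) = phi_1 gamma(1) + c_0
  gamma(1) = phi_1 gamma(0) + c_1
Substituting the second into the first: gamma(0) (1 - phi_1^2) = c_0 + phi_1 c_1, so
  gamma(0) = (c_0 + phi_1 c_1) / (1 - phi_1^2) = (6.61482 + (-0.592)(-2.26)) / (1 - (-0.592)^2) = 7.95274 / 0.649536 = 12.243725.
  gamma(1) = phi_1 gamma(0) + c_1 = (-0.592)(12.243725) + (-2.26) = -9.508285.
For k = 2 (> q): gamma(2) = phi_1 gamma(1) = (-0.592)(-9.508285) = 5.628905.
Therefore gamma(2) = 5.6289 (to 4 decimal places).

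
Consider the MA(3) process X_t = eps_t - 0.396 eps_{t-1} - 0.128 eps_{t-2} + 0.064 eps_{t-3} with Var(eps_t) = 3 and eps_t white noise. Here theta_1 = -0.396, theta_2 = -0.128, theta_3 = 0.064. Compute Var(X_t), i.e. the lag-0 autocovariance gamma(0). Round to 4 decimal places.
\gamma(0) = 3.5319

For an MA(q) process X_t = eps_t + sum_i theta_i eps_{t-i} with
Var(eps_t) = sigma^2, the variance is
  gamma(0) = sigma^2 * (1 + sum_i theta_i^2).
  sum_i theta_i^2 = (-0.396)^2 + (-0.128)^2 + (0.064)^2 = 0.156816 + 0.016384 + 0.004096 = 0.177296.
  gamma(0) = 3 * (1 + 0.177296) = 3 * 1.177296 = 3.531888, which rounds to 3.5319.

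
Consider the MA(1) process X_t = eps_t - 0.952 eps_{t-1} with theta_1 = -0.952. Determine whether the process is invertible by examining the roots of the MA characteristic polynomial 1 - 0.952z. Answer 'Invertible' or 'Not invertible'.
\text{Invertible}

The MA(q) characteristic polynomial is P(z) = 1 - 0.952z.
Invertibility requires all roots to lie outside the unit circle, i.e. |z| > 1 for every root.
This is linear in z: 1 + (-0.952) z = 0  =>  z = -1/(-0.952) = 1.05042,  |z| = 1.05042.
Moduli of all roots: 1.0504.
All moduli strictly greater than 1? Yes.
Verdict: Invertible.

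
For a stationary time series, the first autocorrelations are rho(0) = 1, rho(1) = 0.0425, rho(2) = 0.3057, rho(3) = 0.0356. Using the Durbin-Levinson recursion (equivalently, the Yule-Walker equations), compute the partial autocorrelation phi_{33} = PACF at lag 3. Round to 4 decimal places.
\phi_{33} = 0.0150

The PACF at lag k is phi_{kk}, the last component of the solution
to the Yule-Walker system G_k phi = r_k where
  (G_k)_{ij} = rho(|i - j|), (r_k)_i = rho(i), i,j = 1..k.
Equivalently, Durbin-Levinson gives phi_{kk} iteratively:
  phi_{11} = rho(1)
  phi_{kk} = [rho(k) - sum_{j=1..k-1} phi_{k-1,j} rho(k-j)]
            / [1 - sum_{j=1..k-1} phi_{k-1,j} rho(j)],
  phi_{k,j} = phi_{k-1,j} - phi_{kk} phi_{k-1,k-j},  j = 1..k-1.
Step k = 1:
  phi_11 = rho(1) = 0.0425.
Step k = 2:
  phi_22 = [rho(2) - phi_11 rho(1)] / [1 - phi_11 rho(1)] = [0.3057 - (0.0425)(0.0425)] / [1 - (0.0425)(0.0425)]
         = 0.30389375 / 0.99819375 = 0.304444.
  Update: phi_21 = phi_11 - phi_22 phi_11 = 0.0425 - (0.304444)(0.0425) = 0.029561.
Step k = 3:
  phi_33 = [rho(3) - phi_21 rho(2) - phi_22 rho(1)] / [1 - phi_21 rho(1) - phi_22 rho(2)]
    numerator   = 0.0356 - (0.029561)(0.3057) - (0.304444)(0.0425) = 0.0136243
    denominator = 1 - (0.029561)(0.0425) - (0.304444)(0.3057) = 0.90567523
  phi_33 = 0.0136243 / 0.90567523 = 0.015.
Therefore phi_{33} = 0.0150.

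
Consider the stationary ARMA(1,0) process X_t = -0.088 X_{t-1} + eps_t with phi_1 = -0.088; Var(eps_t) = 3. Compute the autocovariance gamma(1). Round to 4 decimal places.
\gamma(1) = -0.2661

Multiply the model equation by X_{t-k} and take expectations. With theta_0 = psi_0 = 1 and psi_j the MA(infinity) weights, this gives
  gamma(k) - sum_i phi_i gamma(k-i) = c_k,
  c_k = sigma^2 * sum_{j=k..q} theta_j psi_{j-k}   (c_k = 0 for k > q),
using gamma(-m) = gamma(m).
Pure AR (q = 0): c_0 = sigma^2 = 3, c_k = 0 for k >= 1.
Equations for k = 0 and k = 1 (AR order 1):
  gamma(0) = phi_1 gamma(1) + c_0
  gamma(1) = phi_1 gamma(0) + c_1
Substituting the second into the first: gamma(0) (1 - phi_1^2) = c_0 + phi_1 c_1, so
  gamma(0) = c_0 / (1 - phi_1^2) = 3 / (1 - (-0.088)^2) = 3 / 0.992256 = 3.023413.
  gamma(1) = phi_1 gamma(0) = (-0.088)(3.023413) = -0.26606.
Therefore gamma(1) = -0.2661 (to 4 decimal places).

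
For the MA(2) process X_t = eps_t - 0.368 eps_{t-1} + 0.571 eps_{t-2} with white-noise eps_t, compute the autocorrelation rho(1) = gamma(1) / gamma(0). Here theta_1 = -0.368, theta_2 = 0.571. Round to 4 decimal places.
\rho(1) = -0.3956

For an MA(q) process with theta_0 = 1, the autocovariance is
  gamma(k) = sigma^2 * sum_{i=0..q-k} theta_i * theta_{i+k},
and rho(k) = gamma(k) / gamma(0). Sigma^2 cancels.
  numerator   = (1)*(-0.368) + (-0.368)*(0.571) = -0.578128.
  denominator = (1)^2 + (-0.368)^2 + (0.571)^2 = 1.461465.
  rho(1) = -0.578128 / 1.461465 = -0.3956.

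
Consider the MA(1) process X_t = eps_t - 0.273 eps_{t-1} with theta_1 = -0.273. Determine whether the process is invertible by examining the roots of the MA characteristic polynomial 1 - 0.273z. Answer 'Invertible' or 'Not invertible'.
\text{Invertible}

The MA(q) characteristic polynomial is P(z) = 1 - 0.273z.
Invertibility requires all roots to lie outside the unit circle, i.e. |z| > 1 for every root.
This is linear in z: 1 + (-0.273) z = 0  =>  z = -1/(-0.273) = 3.663004,  |z| = 3.663004.
Moduli of all roots: 3.6630.
All moduli strictly greater than 1? Yes.
Verdict: Invertible.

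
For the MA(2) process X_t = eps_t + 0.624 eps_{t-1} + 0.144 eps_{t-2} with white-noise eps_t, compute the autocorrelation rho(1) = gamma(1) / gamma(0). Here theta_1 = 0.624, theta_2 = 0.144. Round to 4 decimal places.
\rho(1) = 0.5062

For an MA(q) process with theta_0 = 1, the autocovariance is
  gamma(k) = sigma^2 * sum_{i=0..q-k} theta_i * theta_{i+k},
and rho(k) = gamma(k) / gamma(0). Sigma^2 cancels.
  numerator   = (1)*(0.624) + (0.624)*(0.144) = 0.713856.
  denominator = (1)^2 + (0.624)^2 + (0.144)^2 = 1.410112.
  rho(1) = 0.713856 / 1.410112 = 0.5062.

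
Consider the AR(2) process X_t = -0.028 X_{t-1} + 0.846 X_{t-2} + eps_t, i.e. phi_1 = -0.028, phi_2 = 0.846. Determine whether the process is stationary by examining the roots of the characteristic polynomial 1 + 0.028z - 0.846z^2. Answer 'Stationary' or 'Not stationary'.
\text{Stationary}

The AR(p) characteristic polynomial is P(z) = 1 + 0.028z - 0.846z^2.
Stationarity requires all roots to lie outside the unit circle, i.e. |z| > 1 for every root.
Set 1 + (0.028) z + (-0.846) z^2 = 0, i.e. a z^2 + b z + c = 0 with a = -0.846, b = 0.028, c = 1.
Discriminant D = b^2 - 4ac = (0.028)^2 - 4*(-0.846)*1 = 0.000784 - (-3.384) = 3.384784.
D >= 0, so the roots are real: z = (-b +/- sqrt(D)) / (2a) = (-0.028 +/- 1.839778) / (-1.692).
  z_1 = (-0.028 + 1.839778) / (-1.692) = -1.0708,   |z_1| = 1.0708.
  z_2 = (-0.028 - 1.839778) / (-1.692) = 1.1039,   |z_2| = 1.1039.
Moduli of all roots: 1.0708, 1.1039.
All moduli strictly greater than 1? Yes.
Verdict: Stationary.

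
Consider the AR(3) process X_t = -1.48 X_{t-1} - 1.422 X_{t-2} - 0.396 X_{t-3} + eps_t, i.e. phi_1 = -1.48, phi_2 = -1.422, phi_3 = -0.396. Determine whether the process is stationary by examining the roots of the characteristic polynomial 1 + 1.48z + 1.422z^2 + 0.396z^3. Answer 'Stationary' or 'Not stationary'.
\text{Stationary}

The AR(p) characteristic polynomial is P(z) = 1 + 1.48z + 1.422z^2 + 0.396z^3.
Stationarity requires all roots to lie outside the unit circle, i.e. |z| > 1 for every root.
Degree 3: look for a simple real root z0 first, then factor out (1 - z/z0) and solve the remaining quadratic.
Testing z0 = -2.5: P(-2.5) = 1 + (1.48)(-2.5) + (1.422)(-2.5)^2 + (0.396)(-2.5)^3
  = 1 + (-3.7) + (8.8875) + (-6.1875) = 0.  So z_0 = -2.5 is a root, |z_0| = 2.5.
Divide out the factor (1 + 0.4 z) = (1 - z/z0) (since 1/z0 = -0.4):
  P(z) = (1 + 0.4 z)(1 + (1.08) z + (0.99) z^2)
  [check: z-coef 1.08 - (-0.4) = 1.48; z^2-coef 0.99 - (-0.4)(1.08) = 1.422; z^3-coef -(-0.4)(0.99) = 0.396.]
Remaining roots from the quadratic factor 1 + (1.08) z + (0.99) z^2:
  Set 1 + (1.08) z + (0.99) z^2 = 0, i.e. a z^2 + b z + c = 0 with a = 0.99, b = 1.08, c = 1.
  Discriminant D = b^2 - 4ac = (1.08)^2 - 4*(0.99)*1 = 1.1664 - (3.96) = -2.7936.
  D < 0, so the roots are the complex-conjugate pair z = (-b +/- i sqrt(-D)) / (2a) = -0.5455 +/- 0.8441i.
  For a conjugate pair |z|^2 = z * conj(z) = (product of roots) = c/a = 1/(0.99) = 1.010101, so |z| = sqrt(1.010101) = 1.005 for both roots.
Moduli of all roots: 2.5000, 1.0050, 1.0050.
All moduli strictly greater than 1? Yes.
Verdict: Stationary.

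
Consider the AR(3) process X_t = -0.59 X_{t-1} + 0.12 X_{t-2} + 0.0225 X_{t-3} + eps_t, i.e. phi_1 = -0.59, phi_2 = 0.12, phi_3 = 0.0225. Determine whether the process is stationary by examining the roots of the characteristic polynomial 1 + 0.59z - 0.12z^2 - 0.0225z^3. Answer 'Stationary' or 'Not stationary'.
\text{Stationary}

The AR(p) characteristic polynomial is P(z) = 1 + 0.59z - 0.12z^2 - 0.0225z^3.
Stationarity requires all roots to lie outside the unit circle, i.e. |z| > 1 for every root.
Degree 3: look for a simple real root z0 first, then factor out (1 - z/z0) and solve the remaining quadratic.
Testing z0 = 4: P(4) = 1 + (0.59)(4) + (-0.12)(4)^2 + (-0.0225)(4)^3
  = 1 + (2.36) + (-1.92) + (-1.44) = 0.  So z_0 = 4 is a root, |z_0| = 4.
Divide out the factor (1 - 0.25 z) = (1 - z/z0) (since 1/z0 = 0.25):
  P(z) = (1 - 0.25 z)(1 + (0.84) z + (0.09) z^2)
  [check: z-coef 0.84 - (0.25) = 0.59; z^2-coef 0.09 - (0.25)(0.84) = -0.12; z^3-coef -(0.25)(0.09) = -0.0225.]
Remaining roots from the quadratic factor 1 + (0.84) z + (0.09) z^2:
  Set 1 + (0.84) z + (0.09) z^2 = 0, i.e. a z^2 + b z + c = 0 with a = 0.09, b = 0.84, c = 1.
  Discriminant D = b^2 - 4ac = (0.84)^2 - 4*(0.09)*1 = 0.7056 - (0.36) = 0.3456.
  D >= 0, so the roots are real: z = (-b +/- sqrt(D)) / (2a) = (-0.84 +/- 0.587878) / (0.18).
    z_1 = (-0.84 + 0.587878) / (0.18) = -1.4007,   |z_1| = 1.4007.
    z_2 = (-0.84 - 0.587878) / (0.18) = -7.9327,   |z_2| = 7.9327.
Moduli of all roots: 4.0000, 1.4007, 7.9327.
All moduli strictly greater than 1? Yes.
Verdict: Stationary.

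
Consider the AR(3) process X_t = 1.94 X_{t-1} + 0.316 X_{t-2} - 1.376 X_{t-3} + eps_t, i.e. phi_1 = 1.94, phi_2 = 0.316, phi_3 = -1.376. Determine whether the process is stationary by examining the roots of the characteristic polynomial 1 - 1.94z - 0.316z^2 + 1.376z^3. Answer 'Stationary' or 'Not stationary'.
\text{Not stationary}

The AR(p) characteristic polynomial is P(z) = 1 - 1.94z - 0.316z^2 + 1.376z^3.
Stationarity requires all roots to lie outside the unit circle, i.e. |z| > 1 for every root.
Degree 3: look for a simple real root z0 first, then factor out (1 - z/z0) and solve the remaining quadratic.
Testing z0 = 0.625: P(0.625) = 1 + (-1.94)(0.625) + (-0.316)(0.625)^2 + (1.376)(0.625)^3
  = 1 + (-1.2125) + (-0.123438) + (0.335938) = 0.  So z_0 = 0.625 is a root, |z_0| = 0.625.
Divide out the factor (1 - 1.6 z) = (1 - z/z0) (since 1/z0 = 1.6):
  P(z) = (1 - 1.6 z)(1 + (-0.34) z + (-0.86) z^2)
  [check: z-coef -0.34 - (1.6) = -1.94; z^2-coef -0.86 - (1.6)(-0.34) = -0.316; z^3-coef -(1.6)(-0.86) = 1.376.]
Remaining roots from the quadratic factor 1 + (-0.34) z + (-0.86) z^2:
  Set 1 + (-0.34) z + (-0.86) z^2 = 0, i.e. a z^2 + b z + c = 0 with a = -0.86, b = -0.34, c = 1.
  Discriminant D = b^2 - 4ac = (-0.34)^2 - 4*(-0.86)*1 = 0.1156 - (-3.44) = 3.5556.
  D >= 0, so the roots are real: z = (-b +/- sqrt(D)) / (2a) = (0.34 +/- 1.88563) / (-1.72).
    z_1 = (0.34 + 1.88563) / (-1.72) = -1.294,   |z_1| = 1.294.
    z_2 = (0.34 - 1.88563) / (-1.72) = 0.8986,   |z_2| = 0.8986.
Moduli of all roots: 0.6250, 1.2940, 0.8986.
All moduli strictly greater than 1? No.
Verdict: Not stationary.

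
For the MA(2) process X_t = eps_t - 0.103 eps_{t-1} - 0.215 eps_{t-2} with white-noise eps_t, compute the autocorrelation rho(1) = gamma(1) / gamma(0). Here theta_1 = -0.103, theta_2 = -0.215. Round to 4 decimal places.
\rho(1) = -0.0765

For an MA(q) process with theta_0 = 1, the autocovariance is
  gamma(k) = sigma^2 * sum_{i=0..q-k} theta_i * theta_{i+k},
and rho(k) = gamma(k) / gamma(0). Sigma^2 cancels.
  numerator   = (1)*(-0.103) + (-0.103)*(-0.215) = -0.080855.
  denominator = (1)^2 + (-0.103)^2 + (-0.215)^2 = 1.056834.
  rho(1) = -0.080855 / 1.056834 = -0.0765.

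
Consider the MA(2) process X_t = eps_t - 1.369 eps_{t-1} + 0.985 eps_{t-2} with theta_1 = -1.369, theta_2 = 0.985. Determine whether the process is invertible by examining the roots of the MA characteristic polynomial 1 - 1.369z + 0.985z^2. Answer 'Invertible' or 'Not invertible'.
\text{Invertible}

The MA(q) characteristic polynomial is P(z) = 1 - 1.369z + 0.985z^2.
Invertibility requires all roots to lie outside the unit circle, i.e. |z| > 1 for every root.
Set 1 + (-1.369) z + (0.985) z^2 = 0, i.e. a z^2 + b z + c = 0 with a = 0.985, b = -1.369, c = 1.
Discriminant D = b^2 - 4ac = (-1.369)^2 - 4*(0.985)*1 = 1.874161 - (3.94) = -2.065839.
D < 0, so the roots are the complex-conjugate pair z = (-b +/- i sqrt(-D)) / (2a) = 0.6949 +/- 0.7296i.
For a conjugate pair |z|^2 = z * conj(z) = (product of roots) = c/a = 1/(0.985) = 1.015228, so |z| = sqrt(1.015228) = 1.0076 for both roots.
Moduli of all roots: 1.0076, 1.0076.
All moduli strictly greater than 1? Yes.
Verdict: Invertible.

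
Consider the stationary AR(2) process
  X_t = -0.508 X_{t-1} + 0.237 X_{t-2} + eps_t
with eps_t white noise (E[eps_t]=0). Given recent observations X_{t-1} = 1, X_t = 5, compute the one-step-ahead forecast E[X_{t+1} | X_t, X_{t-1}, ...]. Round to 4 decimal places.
E[X_{t+1} \mid \mathcal F_t] = -2.3030

For an AR(p) model X_t = c + sum_i phi_i X_{t-i} + eps_t, the
one-step-ahead conditional mean is
  E[X_{t+1} | X_t, ...] = c + sum_i phi_i X_{t+1-i}.
Substitute known values:
  E[X_{t+1} | ...] = (-0.508) * (5) + (0.237) * (1)
                   = -2.3030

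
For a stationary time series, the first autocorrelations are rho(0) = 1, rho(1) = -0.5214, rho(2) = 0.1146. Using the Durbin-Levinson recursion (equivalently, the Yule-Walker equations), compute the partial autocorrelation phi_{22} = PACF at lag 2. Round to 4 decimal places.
\phi_{22} = -0.2160

The PACF at lag k is phi_{kk}, the last component of the solution
to the Yule-Walker system G_k phi = r_k where
  (G_k)_{ij} = rho(|i - j|), (r_k)_i = rho(i), i,j = 1..k.
Equivalently, Durbin-Levinson gives phi_{kk} iteratively:
  phi_{11} = rho(1)
  phi_{kk} = [rho(k) - sum_{j=1..k-1} phi_{k-1,j} rho(k-j)]
            / [1 - sum_{j=1..k-1} phi_{k-1,j} rho(j)],
  phi_{k,j} = phi_{k-1,j} - phi_{kk} phi_{k-1,k-j},  j = 1..k-1.
Step k = 1:
  phi_11 = rho(1) = -0.5214.
Step k = 2:
  phi_22 = [rho(2) - phi_11 rho(1)] / [1 - phi_11 rho(1)] = [0.1146 - (-0.5214)(-0.5214)] / [1 - (-0.5214)(-0.5214)]
         = -0.15725796 / 0.72814204 = -0.216.
Therefore phi_{22} = -0.2160.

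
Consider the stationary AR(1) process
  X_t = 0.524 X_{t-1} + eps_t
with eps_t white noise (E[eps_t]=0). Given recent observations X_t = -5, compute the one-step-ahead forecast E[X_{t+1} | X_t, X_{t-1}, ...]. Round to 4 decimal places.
E[X_{t+1} \mid \mathcal F_t] = -2.6200

For an AR(p) model X_t = c + sum_i phi_i X_{t-i} + eps_t, the
one-step-ahead conditional mean is
  E[X_{t+1} | X_t, ...] = c + sum_i phi_i X_{t+1-i}.
Substitute known values:
  E[X_{t+1} | ...] = (0.524) * (-5)
                   = -2.6200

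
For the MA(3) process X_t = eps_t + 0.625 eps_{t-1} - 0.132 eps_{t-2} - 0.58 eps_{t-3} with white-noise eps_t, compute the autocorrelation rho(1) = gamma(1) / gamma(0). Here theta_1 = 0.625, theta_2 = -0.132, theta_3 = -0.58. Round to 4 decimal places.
\rho(1) = 0.3549

For an MA(q) process with theta_0 = 1, the autocovariance is
  gamma(k) = sigma^2 * sum_{i=0..q-k} theta_i * theta_{i+k},
and rho(k) = gamma(k) / gamma(0). Sigma^2 cancels.
  numerator   = (1)*(0.625) + (0.625)*(-0.132) + (-0.132)*(-0.58) = 0.61906.
  denominator = (1)^2 + (0.625)^2 + (-0.132)^2 + (-0.58)^2 = 1.744449.
  rho(1) = 0.61906 / 1.744449 = 0.3549.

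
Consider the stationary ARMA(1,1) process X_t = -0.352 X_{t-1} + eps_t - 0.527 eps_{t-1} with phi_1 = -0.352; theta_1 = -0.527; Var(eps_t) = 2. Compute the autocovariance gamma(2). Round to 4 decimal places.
\gamma(2) = 0.8374

Multiply the model equation by X_{t-k} and take expectations. With theta_0 = psi_0 = 1 and psi_j the MA(infinity) weights, this gives
  gamma(k) - sum_i phi_i gamma(k-i) = c_k,
  c_k = sigma^2 * sum_{j=k..q} theta_j psi_{j-k}   (c_k = 0 for k > q),
using gamma(-m) = gamma(m).
psi-weights needed (psi_j = theta_j + sum_i phi_i psi_{j-i}):
  psi_1 = theta_1 + phi_1 = -0.527 + (-0.352) = -0.879
Right-hand sides:
  c_0 = sigma^2 (1 + theta_1 psi_1) = 2 * (1 + (-0.527)(-0.879)) = 2 * 1.463233 = 2.926466
  c_1 = sigma^2 theta_1 = 2 * (-0.527) = -1.054
  c_2 = 0
Equations for k = 0 and k = 1 (AR order 1):
  gamma(0) = phi_1 gamma(1) + c_0
  gamma(1) = phi_1 gamma(0) + c_1
Substituting the second into the first: gamma(0) (1 - phi_1^2) = c_0 + phi_1 c_1, so
  gamma(0) = (c_0 + phi_1 c_1) / (1 - phi_1^2) = (2.926466 + (-0.352)(-1.054)) / (1 - (-0.352)^2) = 3.297474 / 0.876096 = 3.763827.
  gamma(1) = phi_1 gamma(0) + c_1 = (-0.352)(3.763827) + (-1.054) = -2.378867.
For k = 2 (> q): gamma(2) = phi_1 gamma(1) = (-0.352)(-2.378867) = 0.837361.
Therefore gamma(2) = 0.8374 (to 4 decimal places).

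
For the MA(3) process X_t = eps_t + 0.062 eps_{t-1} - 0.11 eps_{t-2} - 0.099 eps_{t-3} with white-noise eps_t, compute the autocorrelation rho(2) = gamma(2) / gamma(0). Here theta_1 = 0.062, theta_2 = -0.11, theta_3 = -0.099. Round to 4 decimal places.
\rho(2) = -0.1132

For an MA(q) process with theta_0 = 1, the autocovariance is
  gamma(k) = sigma^2 * sum_{i=0..q-k} theta_i * theta_{i+k},
and rho(k) = gamma(k) / gamma(0). Sigma^2 cancels.
  numerator   = (1)*(-0.11) + (0.062)*(-0.099) = -0.116138.
  denominator = (1)^2 + (0.062)^2 + (-0.11)^2 + (-0.099)^2 = 1.025745.
  rho(2) = -0.116138 / 1.025745 = -0.1132.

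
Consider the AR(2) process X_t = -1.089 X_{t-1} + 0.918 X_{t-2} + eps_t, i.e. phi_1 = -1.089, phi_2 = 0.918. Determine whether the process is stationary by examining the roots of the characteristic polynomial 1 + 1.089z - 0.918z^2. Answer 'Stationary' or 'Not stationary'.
\text{Not stationary}

The AR(p) characteristic polynomial is P(z) = 1 + 1.089z - 0.918z^2.
Stationarity requires all roots to lie outside the unit circle, i.e. |z| > 1 for every root.
Set 1 + (1.089) z + (-0.918) z^2 = 0, i.e. a z^2 + b z + c = 0 with a = -0.918, b = 1.089, c = 1.
Discriminant D = b^2 - 4ac = (1.089)^2 - 4*(-0.918)*1 = 1.185921 - (-3.672) = 4.857921.
D >= 0, so the roots are real: z = (-b +/- sqrt(D)) / (2a) = (-1.089 +/- 2.204069) / (-1.836).
  z_1 = (-1.089 + 2.204069) / (-1.836) = -0.6073,   |z_1| = 0.6073.
  z_2 = (-1.089 - 2.204069) / (-1.836) = 1.7936,   |z_2| = 1.7936.
Moduli of all roots: 0.6073, 1.7936.
All moduli strictly greater than 1? No.
Verdict: Not stationary.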